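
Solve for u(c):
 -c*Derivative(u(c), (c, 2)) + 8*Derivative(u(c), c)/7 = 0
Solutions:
 u(c) = C1 + C2*c^(15/7)


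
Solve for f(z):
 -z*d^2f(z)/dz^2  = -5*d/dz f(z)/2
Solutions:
 f(z) = C1 + C2*z^(7/2)


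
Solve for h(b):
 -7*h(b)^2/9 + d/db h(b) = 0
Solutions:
 h(b) = -9/(C1 + 7*b)


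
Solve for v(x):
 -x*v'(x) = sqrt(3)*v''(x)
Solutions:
 v(x) = C1 + C2*erf(sqrt(2)*3^(3/4)*x/6)


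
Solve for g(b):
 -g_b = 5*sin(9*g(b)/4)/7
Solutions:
 5*b/7 + 2*log(cos(9*g(b)/4) - 1)/9 - 2*log(cos(9*g(b)/4) + 1)/9 = C1


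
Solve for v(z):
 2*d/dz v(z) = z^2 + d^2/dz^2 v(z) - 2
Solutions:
 v(z) = C1 + C2*exp(2*z) + z^3/6 + z^2/4 - 3*z/4


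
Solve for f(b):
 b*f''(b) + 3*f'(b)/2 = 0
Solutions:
 f(b) = C1 + C2/sqrt(b)


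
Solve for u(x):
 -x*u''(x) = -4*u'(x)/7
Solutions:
 u(x) = C1 + C2*x^(11/7)


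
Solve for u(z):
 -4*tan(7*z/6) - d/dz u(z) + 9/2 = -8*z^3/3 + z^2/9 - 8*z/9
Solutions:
 u(z) = C1 + 2*z^4/3 - z^3/27 + 4*z^2/9 + 9*z/2 + 24*log(cos(7*z/6))/7


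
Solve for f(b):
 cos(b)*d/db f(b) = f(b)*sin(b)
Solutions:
 f(b) = C1/cos(b)


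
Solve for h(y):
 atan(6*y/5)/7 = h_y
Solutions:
 h(y) = C1 + y*atan(6*y/5)/7 - 5*log(36*y^2 + 25)/84


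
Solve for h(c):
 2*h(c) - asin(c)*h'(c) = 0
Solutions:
 h(c) = C1*exp(2*Integral(1/asin(c), c))


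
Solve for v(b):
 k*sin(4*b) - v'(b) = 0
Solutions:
 v(b) = C1 - k*cos(4*b)/4


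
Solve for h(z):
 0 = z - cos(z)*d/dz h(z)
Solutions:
 h(z) = C1 + Integral(z/cos(z), z)


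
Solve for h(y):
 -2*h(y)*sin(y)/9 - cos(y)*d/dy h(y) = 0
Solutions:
 h(y) = C1*cos(y)^(2/9)


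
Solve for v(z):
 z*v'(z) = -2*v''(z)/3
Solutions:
 v(z) = C1 + C2*erf(sqrt(3)*z/2)


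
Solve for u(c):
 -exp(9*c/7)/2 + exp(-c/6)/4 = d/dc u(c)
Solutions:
 u(c) = C1 - 7*exp(9*c/7)/18 - 3*exp(-c/6)/2


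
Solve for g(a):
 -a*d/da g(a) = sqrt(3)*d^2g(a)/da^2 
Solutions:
 g(a) = C1 + C2*erf(sqrt(2)*3^(3/4)*a/6)


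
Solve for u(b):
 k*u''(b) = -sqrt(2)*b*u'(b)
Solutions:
 u(b) = C1 + C2*sqrt(k)*erf(2^(3/4)*b*sqrt(1/k)/2)


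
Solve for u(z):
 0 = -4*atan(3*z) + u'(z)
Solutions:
 u(z) = C1 + 4*z*atan(3*z) - 2*log(9*z^2 + 1)/3


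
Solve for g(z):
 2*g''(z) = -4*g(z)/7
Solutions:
 g(z) = C1*sin(sqrt(14)*z/7) + C2*cos(sqrt(14)*z/7)


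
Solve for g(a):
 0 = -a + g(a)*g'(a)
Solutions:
 g(a) = -sqrt(C1 + a^2)
 g(a) = sqrt(C1 + a^2)


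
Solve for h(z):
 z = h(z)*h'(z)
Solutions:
 h(z) = -sqrt(C1 + z^2)
 h(z) = sqrt(C1 + z^2)


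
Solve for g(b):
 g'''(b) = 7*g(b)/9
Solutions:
 g(b) = C3*exp(21^(1/3)*b/3) + (C1*sin(3^(5/6)*7^(1/3)*b/6) + C2*cos(3^(5/6)*7^(1/3)*b/6))*exp(-21^(1/3)*b/6)


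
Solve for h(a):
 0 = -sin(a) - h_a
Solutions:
 h(a) = C1 + cos(a)


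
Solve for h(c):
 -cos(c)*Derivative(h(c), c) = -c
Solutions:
 h(c) = C1 + Integral(c/cos(c), c)


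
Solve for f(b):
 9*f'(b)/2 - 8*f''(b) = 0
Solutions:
 f(b) = C1 + C2*exp(9*b/16)


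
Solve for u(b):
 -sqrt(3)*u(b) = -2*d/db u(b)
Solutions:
 u(b) = C1*exp(sqrt(3)*b/2)


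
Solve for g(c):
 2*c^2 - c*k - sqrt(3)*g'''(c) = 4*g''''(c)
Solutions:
 g(c) = C1 + C2*c + C3*c^2 + C4*exp(-sqrt(3)*c/4) + sqrt(3)*c^5/90 + c^4*(-sqrt(3)*k - 16)/72 + 2*c^3*(3*k + 16*sqrt(3))/27


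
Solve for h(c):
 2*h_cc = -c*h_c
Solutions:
 h(c) = C1 + C2*erf(c/2)


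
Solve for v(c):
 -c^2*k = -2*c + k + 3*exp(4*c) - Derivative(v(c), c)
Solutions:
 v(c) = C1 + c^3*k/3 - c^2 + c*k + 3*exp(4*c)/4


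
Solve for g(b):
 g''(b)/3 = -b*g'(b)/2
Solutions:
 g(b) = C1 + C2*erf(sqrt(3)*b/2)


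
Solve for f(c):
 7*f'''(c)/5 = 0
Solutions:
 f(c) = C1 + C2*c + C3*c^2


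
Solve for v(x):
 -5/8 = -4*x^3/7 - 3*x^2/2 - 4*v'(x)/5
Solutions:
 v(x) = C1 - 5*x^4/28 - 5*x^3/8 + 25*x/32


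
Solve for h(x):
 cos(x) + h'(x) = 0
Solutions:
 h(x) = C1 - sin(x)


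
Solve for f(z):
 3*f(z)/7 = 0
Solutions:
 f(z) = 0


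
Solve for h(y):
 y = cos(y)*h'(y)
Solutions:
 h(y) = C1 + Integral(y/cos(y), y)


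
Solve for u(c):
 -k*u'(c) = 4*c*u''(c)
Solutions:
 u(c) = C1 + c^(1 - re(k)/4)*(C2*sin(log(c)*Abs(im(k))/4) + C3*cos(log(c)*im(k)/4))


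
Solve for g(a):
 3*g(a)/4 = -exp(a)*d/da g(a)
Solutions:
 g(a) = C1*exp(3*exp(-a)/4)


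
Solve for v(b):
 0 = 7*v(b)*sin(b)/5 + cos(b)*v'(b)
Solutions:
 v(b) = C1*cos(b)^(7/5)


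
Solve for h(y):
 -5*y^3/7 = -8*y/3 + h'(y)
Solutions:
 h(y) = C1 - 5*y^4/28 + 4*y^2/3


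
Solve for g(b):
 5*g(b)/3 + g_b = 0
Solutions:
 g(b) = C1*exp(-5*b/3)


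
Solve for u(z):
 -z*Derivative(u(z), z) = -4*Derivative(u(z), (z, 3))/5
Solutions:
 u(z) = C1 + Integral(C2*airyai(10^(1/3)*z/2) + C3*airybi(10^(1/3)*z/2), z)


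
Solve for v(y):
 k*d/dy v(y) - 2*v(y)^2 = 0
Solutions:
 v(y) = -k/(C1*k + 2*y)


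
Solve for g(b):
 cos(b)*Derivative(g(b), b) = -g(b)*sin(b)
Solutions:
 g(b) = C1*cos(b)


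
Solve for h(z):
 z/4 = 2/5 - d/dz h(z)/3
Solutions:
 h(z) = C1 - 3*z^2/8 + 6*z/5


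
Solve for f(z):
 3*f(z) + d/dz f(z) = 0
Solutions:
 f(z) = C1*exp(-3*z)


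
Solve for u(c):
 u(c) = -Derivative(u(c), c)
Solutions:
 u(c) = C1*exp(-c)


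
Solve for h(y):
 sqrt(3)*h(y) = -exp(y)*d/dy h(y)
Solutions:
 h(y) = C1*exp(sqrt(3)*exp(-y))


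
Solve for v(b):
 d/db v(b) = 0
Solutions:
 v(b) = C1


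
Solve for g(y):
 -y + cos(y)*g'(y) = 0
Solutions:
 g(y) = C1 + Integral(y/cos(y), y)


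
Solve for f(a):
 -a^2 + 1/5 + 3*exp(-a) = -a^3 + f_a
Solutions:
 f(a) = C1 + a^4/4 - a^3/3 + a/5 - 3*exp(-a)


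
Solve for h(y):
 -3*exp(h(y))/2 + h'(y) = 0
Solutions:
 h(y) = log(-1/(C1 + 3*y)) + log(2)


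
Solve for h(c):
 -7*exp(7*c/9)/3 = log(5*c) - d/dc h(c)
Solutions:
 h(c) = C1 + c*log(c) + c*(-1 + log(5)) + 3*exp(7*c/9)


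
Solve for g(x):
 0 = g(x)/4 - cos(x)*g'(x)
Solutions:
 g(x) = C1*(sin(x) + 1)^(1/8)/(sin(x) - 1)^(1/8)


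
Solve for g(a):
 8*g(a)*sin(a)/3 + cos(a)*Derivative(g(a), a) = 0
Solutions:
 g(a) = C1*cos(a)^(8/3)


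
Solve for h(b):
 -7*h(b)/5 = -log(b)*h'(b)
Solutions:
 h(b) = C1*exp(7*li(b)/5)


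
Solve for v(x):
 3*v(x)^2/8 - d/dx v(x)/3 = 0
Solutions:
 v(x) = -8/(C1 + 9*x)


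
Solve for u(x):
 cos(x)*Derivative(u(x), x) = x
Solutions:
 u(x) = C1 + Integral(x/cos(x), x)


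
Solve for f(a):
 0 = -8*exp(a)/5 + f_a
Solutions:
 f(a) = C1 + 8*exp(a)/5


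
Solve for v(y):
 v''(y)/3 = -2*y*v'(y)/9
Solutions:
 v(y) = C1 + C2*erf(sqrt(3)*y/3)


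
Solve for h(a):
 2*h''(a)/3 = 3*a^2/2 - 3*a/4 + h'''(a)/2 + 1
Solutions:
 h(a) = C1 + C2*a + C3*exp(4*a/3) + 3*a^4/16 + 3*a^3/8 + 51*a^2/32


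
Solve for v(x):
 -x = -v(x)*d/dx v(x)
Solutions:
 v(x) = -sqrt(C1 + x^2)
 v(x) = sqrt(C1 + x^2)


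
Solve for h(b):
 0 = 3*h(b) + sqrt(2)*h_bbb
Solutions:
 h(b) = C3*exp(-2^(5/6)*3^(1/3)*b/2) + (C1*sin(6^(5/6)*b/4) + C2*cos(6^(5/6)*b/4))*exp(2^(5/6)*3^(1/3)*b/4)


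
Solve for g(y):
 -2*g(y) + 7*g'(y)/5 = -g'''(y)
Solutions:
 g(y) = C1*exp(y*(-15*(1 + 13*sqrt(330)/225)^(1/3) + 7/(1 + 13*sqrt(330)/225)^(1/3))/30)*sin(sqrt(3)*y*(7/(1 + 13*sqrt(330)/225)^(1/3) + 15*(1 + 13*sqrt(330)/225)^(1/3))/30) + C2*exp(y*(-15*(1 + 13*sqrt(330)/225)^(1/3) + 7/(1 + 13*sqrt(330)/225)^(1/3))/30)*cos(sqrt(3)*y*(7/(1 + 13*sqrt(330)/225)^(1/3) + 15*(1 + 13*sqrt(330)/225)^(1/3))/30) + C3*exp(y*(-7/(15*(1 + 13*sqrt(330)/225)^(1/3)) + (1 + 13*sqrt(330)/225)^(1/3)))


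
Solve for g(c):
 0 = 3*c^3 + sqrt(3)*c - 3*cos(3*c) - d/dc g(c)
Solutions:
 g(c) = C1 + 3*c^4/4 + sqrt(3)*c^2/2 - sin(3*c)


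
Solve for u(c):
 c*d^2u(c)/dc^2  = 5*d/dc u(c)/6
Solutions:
 u(c) = C1 + C2*c^(11/6)


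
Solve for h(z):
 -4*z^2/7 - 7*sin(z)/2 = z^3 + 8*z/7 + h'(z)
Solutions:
 h(z) = C1 - z^4/4 - 4*z^3/21 - 4*z^2/7 + 7*cos(z)/2


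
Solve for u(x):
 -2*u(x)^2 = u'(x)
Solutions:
 u(x) = 1/(C1 + 2*x)


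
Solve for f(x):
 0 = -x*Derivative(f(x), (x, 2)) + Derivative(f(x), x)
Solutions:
 f(x) = C1 + C2*x^2


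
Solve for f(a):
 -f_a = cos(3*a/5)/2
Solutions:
 f(a) = C1 - 5*sin(3*a/5)/6


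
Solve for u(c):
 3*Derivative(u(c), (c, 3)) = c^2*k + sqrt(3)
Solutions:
 u(c) = C1 + C2*c + C3*c^2 + c^5*k/180 + sqrt(3)*c^3/18


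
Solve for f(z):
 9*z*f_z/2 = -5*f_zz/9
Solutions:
 f(z) = C1 + C2*erf(9*sqrt(5)*z/10)


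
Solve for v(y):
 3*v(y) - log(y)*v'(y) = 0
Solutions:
 v(y) = C1*exp(3*li(y))


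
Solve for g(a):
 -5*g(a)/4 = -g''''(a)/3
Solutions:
 g(a) = C1*exp(-15^(1/4)*sqrt(2)*a/2) + C2*exp(15^(1/4)*sqrt(2)*a/2) + C3*sin(15^(1/4)*sqrt(2)*a/2) + C4*cos(15^(1/4)*sqrt(2)*a/2)


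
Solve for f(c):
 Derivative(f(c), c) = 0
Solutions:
 f(c) = C1


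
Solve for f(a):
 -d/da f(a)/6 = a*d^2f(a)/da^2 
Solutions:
 f(a) = C1 + C2*a^(5/6)


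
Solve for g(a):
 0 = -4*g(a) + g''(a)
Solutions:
 g(a) = C1*exp(-2*a) + C2*exp(2*a)


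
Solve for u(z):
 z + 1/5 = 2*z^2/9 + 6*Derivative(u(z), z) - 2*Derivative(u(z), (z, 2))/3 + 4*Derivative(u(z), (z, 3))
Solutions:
 u(z) = C1 - z^3/81 + 77*z^2/972 + 1097*z/10935 + (C2*sin(sqrt(215)*z/12) + C3*cos(sqrt(215)*z/12))*exp(z/12)


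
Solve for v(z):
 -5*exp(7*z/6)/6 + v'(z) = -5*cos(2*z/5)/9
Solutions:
 v(z) = C1 + 5*exp(7*z/6)/7 - 25*sin(2*z/5)/18


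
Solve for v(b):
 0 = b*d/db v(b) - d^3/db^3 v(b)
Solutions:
 v(b) = C1 + Integral(C2*airyai(b) + C3*airybi(b), b)


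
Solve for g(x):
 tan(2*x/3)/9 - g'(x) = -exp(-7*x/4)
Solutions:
 g(x) = C1 + log(tan(2*x/3)^2 + 1)/12 - 4*exp(-7*x/4)/7


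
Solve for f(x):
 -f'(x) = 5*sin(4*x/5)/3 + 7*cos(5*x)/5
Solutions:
 f(x) = C1 - 7*sin(5*x)/25 + 25*cos(4*x/5)/12


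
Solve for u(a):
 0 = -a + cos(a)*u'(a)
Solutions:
 u(a) = C1 + Integral(a/cos(a), a)


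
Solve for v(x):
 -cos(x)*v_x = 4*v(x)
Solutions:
 v(x) = C1*(sin(x)^2 - 2*sin(x) + 1)/(sin(x)^2 + 2*sin(x) + 1)


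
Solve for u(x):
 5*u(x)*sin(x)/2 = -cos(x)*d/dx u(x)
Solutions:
 u(x) = C1*cos(x)^(5/2)


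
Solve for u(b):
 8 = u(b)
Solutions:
 u(b) = 8


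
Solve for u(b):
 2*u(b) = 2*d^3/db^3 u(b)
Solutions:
 u(b) = C3*exp(b) + (C1*sin(sqrt(3)*b/2) + C2*cos(sqrt(3)*b/2))*exp(-b/2)


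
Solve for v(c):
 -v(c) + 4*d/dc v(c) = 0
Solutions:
 v(c) = C1*exp(c/4)


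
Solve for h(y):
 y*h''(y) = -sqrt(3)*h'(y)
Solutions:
 h(y) = C1 + C2*y^(1 - sqrt(3))


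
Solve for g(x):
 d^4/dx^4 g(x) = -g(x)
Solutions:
 g(x) = (C1*sin(sqrt(2)*x/2) + C2*cos(sqrt(2)*x/2))*exp(-sqrt(2)*x/2) + (C3*sin(sqrt(2)*x/2) + C4*cos(sqrt(2)*x/2))*exp(sqrt(2)*x/2)


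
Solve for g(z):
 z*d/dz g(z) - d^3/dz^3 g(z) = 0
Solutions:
 g(z) = C1 + Integral(C2*airyai(z) + C3*airybi(z), z)


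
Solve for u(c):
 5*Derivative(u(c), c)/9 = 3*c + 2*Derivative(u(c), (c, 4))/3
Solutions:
 u(c) = C1 + C4*exp(5^(1/3)*6^(2/3)*c/6) + 27*c^2/10 + (C2*sin(2^(2/3)*3^(1/6)*5^(1/3)*c/4) + C3*cos(2^(2/3)*3^(1/6)*5^(1/3)*c/4))*exp(-5^(1/3)*6^(2/3)*c/12)


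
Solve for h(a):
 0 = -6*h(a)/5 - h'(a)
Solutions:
 h(a) = C1*exp(-6*a/5)


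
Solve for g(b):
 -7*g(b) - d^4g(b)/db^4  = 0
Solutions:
 g(b) = (C1*sin(sqrt(2)*7^(1/4)*b/2) + C2*cos(sqrt(2)*7^(1/4)*b/2))*exp(-sqrt(2)*7^(1/4)*b/2) + (C3*sin(sqrt(2)*7^(1/4)*b/2) + C4*cos(sqrt(2)*7^(1/4)*b/2))*exp(sqrt(2)*7^(1/4)*b/2)


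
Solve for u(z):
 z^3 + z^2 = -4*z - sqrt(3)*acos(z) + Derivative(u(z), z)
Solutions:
 u(z) = C1 + z^4/4 + z^3/3 + 2*z^2 + sqrt(3)*(z*acos(z) - sqrt(1 - z^2))


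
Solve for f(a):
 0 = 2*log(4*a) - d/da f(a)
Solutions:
 f(a) = C1 + 2*a*log(a) - 2*a + a*log(16)


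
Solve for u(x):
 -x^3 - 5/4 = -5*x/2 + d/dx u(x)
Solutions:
 u(x) = C1 - x^4/4 + 5*x^2/4 - 5*x/4


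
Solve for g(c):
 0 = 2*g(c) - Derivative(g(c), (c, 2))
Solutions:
 g(c) = C1*exp(-sqrt(2)*c) + C2*exp(sqrt(2)*c)


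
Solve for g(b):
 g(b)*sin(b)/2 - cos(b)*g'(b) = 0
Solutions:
 g(b) = C1/sqrt(cos(b))


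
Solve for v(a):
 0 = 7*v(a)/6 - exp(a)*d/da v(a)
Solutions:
 v(a) = C1*exp(-7*exp(-a)/6)


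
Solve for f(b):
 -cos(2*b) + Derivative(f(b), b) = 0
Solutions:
 f(b) = C1 + sin(2*b)/2


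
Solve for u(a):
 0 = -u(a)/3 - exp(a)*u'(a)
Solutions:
 u(a) = C1*exp(exp(-a)/3)


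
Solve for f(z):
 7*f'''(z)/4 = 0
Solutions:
 f(z) = C1 + C2*z + C3*z^2


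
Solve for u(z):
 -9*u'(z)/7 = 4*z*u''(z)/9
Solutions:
 u(z) = C1 + C2/z^(53/28)


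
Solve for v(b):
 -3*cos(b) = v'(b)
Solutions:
 v(b) = C1 - 3*sin(b)


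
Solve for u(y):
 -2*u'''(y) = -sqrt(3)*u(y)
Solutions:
 u(y) = C3*exp(2^(2/3)*3^(1/6)*y/2) + (C1*sin(6^(2/3)*y/4) + C2*cos(6^(2/3)*y/4))*exp(-2^(2/3)*3^(1/6)*y/4)


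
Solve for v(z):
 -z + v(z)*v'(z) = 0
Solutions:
 v(z) = -sqrt(C1 + z^2)
 v(z) = sqrt(C1 + z^2)


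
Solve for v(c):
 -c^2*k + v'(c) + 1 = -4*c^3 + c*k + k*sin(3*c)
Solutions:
 v(c) = C1 - c^4 + c^3*k/3 + c^2*k/2 - c - k*cos(3*c)/3


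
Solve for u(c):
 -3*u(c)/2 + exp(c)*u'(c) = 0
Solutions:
 u(c) = C1*exp(-3*exp(-c)/2)


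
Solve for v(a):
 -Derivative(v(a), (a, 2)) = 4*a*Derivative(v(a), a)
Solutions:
 v(a) = C1 + C2*erf(sqrt(2)*a)


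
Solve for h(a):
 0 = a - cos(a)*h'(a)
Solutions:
 h(a) = C1 + Integral(a/cos(a), a)


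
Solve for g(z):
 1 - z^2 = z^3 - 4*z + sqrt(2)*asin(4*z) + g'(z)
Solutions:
 g(z) = C1 - z^4/4 - z^3/3 + 2*z^2 + z - sqrt(2)*(z*asin(4*z) + sqrt(1 - 16*z^2)/4)


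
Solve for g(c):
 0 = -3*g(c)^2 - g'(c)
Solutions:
 g(c) = 1/(C1 + 3*c)


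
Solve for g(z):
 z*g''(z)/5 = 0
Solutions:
 g(z) = C1 + C2*z


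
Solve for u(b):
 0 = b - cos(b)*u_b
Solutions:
 u(b) = C1 + Integral(b/cos(b), b)


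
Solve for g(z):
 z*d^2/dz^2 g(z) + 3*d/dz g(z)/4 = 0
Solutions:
 g(z) = C1 + C2*z^(1/4)


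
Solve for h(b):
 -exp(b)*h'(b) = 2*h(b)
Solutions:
 h(b) = C1*exp(2*exp(-b))


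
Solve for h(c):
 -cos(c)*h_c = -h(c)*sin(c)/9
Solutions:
 h(c) = C1/cos(c)^(1/9)


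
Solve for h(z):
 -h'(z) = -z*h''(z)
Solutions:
 h(z) = C1 + C2*z^2


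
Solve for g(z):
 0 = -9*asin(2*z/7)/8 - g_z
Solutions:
 g(z) = C1 - 9*z*asin(2*z/7)/8 - 9*sqrt(49 - 4*z^2)/16


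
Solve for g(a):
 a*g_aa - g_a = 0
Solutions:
 g(a) = C1 + C2*a^2


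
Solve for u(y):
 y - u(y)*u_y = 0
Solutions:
 u(y) = -sqrt(C1 + y^2)
 u(y) = sqrt(C1 + y^2)


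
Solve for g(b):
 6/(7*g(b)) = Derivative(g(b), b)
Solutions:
 g(b) = -sqrt(C1 + 84*b)/7
 g(b) = sqrt(C1 + 84*b)/7


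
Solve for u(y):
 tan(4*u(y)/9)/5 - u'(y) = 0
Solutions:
 u(y) = -9*asin(C1*exp(4*y/45))/4 + 9*pi/4
 u(y) = 9*asin(C1*exp(4*y/45))/4


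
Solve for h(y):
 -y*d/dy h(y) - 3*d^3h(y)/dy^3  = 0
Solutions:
 h(y) = C1 + Integral(C2*airyai(-3^(2/3)*y/3) + C3*airybi(-3^(2/3)*y/3), y)


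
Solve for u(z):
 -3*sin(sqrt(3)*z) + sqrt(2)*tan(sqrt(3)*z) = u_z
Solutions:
 u(z) = C1 - sqrt(6)*log(cos(sqrt(3)*z))/3 + sqrt(3)*cos(sqrt(3)*z)


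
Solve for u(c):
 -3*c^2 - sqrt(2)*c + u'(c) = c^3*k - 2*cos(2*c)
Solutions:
 u(c) = C1 + c^4*k/4 + c^3 + sqrt(2)*c^2/2 - sin(2*c)


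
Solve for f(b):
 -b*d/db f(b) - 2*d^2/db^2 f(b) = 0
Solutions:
 f(b) = C1 + C2*erf(b/2)


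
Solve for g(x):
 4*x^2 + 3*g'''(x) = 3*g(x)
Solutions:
 g(x) = C3*exp(x) + 4*x^2/3 + (C1*sin(sqrt(3)*x/2) + C2*cos(sqrt(3)*x/2))*exp(-x/2)


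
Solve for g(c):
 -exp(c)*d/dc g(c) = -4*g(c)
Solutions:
 g(c) = C1*exp(-4*exp(-c))


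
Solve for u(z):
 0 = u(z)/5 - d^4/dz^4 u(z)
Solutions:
 u(z) = C1*exp(-5^(3/4)*z/5) + C2*exp(5^(3/4)*z/5) + C3*sin(5^(3/4)*z/5) + C4*cos(5^(3/4)*z/5)


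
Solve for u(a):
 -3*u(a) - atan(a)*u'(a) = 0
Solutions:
 u(a) = C1*exp(-3*Integral(1/atan(a), a))


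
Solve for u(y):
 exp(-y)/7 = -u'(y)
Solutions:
 u(y) = C1 + exp(-y)/7


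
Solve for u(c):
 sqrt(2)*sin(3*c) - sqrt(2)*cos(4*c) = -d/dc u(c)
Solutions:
 u(c) = C1 + sqrt(2)*sin(4*c)/4 + sqrt(2)*cos(3*c)/3


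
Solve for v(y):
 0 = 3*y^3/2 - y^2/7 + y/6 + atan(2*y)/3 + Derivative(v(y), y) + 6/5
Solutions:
 v(y) = C1 - 3*y^4/8 + y^3/21 - y^2/12 - y*atan(2*y)/3 - 6*y/5 + log(4*y^2 + 1)/12


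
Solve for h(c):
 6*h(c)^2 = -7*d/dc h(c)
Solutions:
 h(c) = 7/(C1 + 6*c)


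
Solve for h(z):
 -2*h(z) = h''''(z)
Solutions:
 h(z) = (C1*sin(2^(3/4)*z/2) + C2*cos(2^(3/4)*z/2))*exp(-2^(3/4)*z/2) + (C3*sin(2^(3/4)*z/2) + C4*cos(2^(3/4)*z/2))*exp(2^(3/4)*z/2)


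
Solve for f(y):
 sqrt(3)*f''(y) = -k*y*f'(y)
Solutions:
 f(y) = Piecewise((-sqrt(2)*3^(1/4)*sqrt(pi)*C1*erf(sqrt(2)*3^(3/4)*sqrt(k)*y/6)/(2*sqrt(k)) - C2, (k > 0) | (k < 0)), (-C1*y - C2, True))


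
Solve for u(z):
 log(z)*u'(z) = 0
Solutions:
 u(z) = C1


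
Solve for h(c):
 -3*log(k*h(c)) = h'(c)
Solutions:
 li(k*h(c))/k = C1 - 3*c


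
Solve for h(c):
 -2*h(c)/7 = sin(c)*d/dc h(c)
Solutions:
 h(c) = C1*(cos(c) + 1)^(1/7)/(cos(c) - 1)^(1/7)


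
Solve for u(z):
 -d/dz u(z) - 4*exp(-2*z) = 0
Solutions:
 u(z) = C1 + 2*exp(-2*z)


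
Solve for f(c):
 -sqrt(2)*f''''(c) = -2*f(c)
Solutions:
 f(c) = C1*exp(-2^(1/8)*c) + C2*exp(2^(1/8)*c) + C3*sin(2^(1/8)*c) + C4*cos(2^(1/8)*c)


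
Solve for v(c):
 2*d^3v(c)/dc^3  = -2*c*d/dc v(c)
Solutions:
 v(c) = C1 + Integral(C2*airyai(-c) + C3*airybi(-c), c)


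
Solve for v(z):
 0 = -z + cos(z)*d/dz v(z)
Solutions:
 v(z) = C1 + Integral(z/cos(z), z)


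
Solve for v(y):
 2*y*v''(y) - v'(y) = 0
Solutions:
 v(y) = C1 + C2*y^(3/2)


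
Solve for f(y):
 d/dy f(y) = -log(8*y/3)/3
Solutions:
 f(y) = C1 - y*log(y)/3 - y*log(2) + y/3 + y*log(3)/3


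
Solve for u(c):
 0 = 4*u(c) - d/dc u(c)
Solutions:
 u(c) = C1*exp(4*c)


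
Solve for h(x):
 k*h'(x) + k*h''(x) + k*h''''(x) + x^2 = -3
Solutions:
 h(x) = C1 + C2*exp(6^(1/3)*x*(-2*3^(1/3)/(9 + sqrt(93))^(1/3) + 2^(1/3)*(9 + sqrt(93))^(1/3))/12)*sin(2^(1/3)*3^(1/6)*x*(6/(9 + sqrt(93))^(1/3) + 2^(1/3)*3^(2/3)*(9 + sqrt(93))^(1/3))/12) + C3*exp(6^(1/3)*x*(-2*3^(1/3)/(9 + sqrt(93))^(1/3) + 2^(1/3)*(9 + sqrt(93))^(1/3))/12)*cos(2^(1/3)*3^(1/6)*x*(6/(9 + sqrt(93))^(1/3) + 2^(1/3)*3^(2/3)*(9 + sqrt(93))^(1/3))/12) + C4*exp(-6^(1/3)*x*(-2*3^(1/3)/(9 + sqrt(93))^(1/3) + 2^(1/3)*(9 + sqrt(93))^(1/3))/6) - x^3/(3*k) + x^2/k - 5*x/k


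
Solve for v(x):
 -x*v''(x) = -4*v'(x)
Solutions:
 v(x) = C1 + C2*x^5


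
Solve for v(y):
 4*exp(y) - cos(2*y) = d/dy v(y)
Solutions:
 v(y) = C1 + 4*exp(y) - sin(2*y)/2


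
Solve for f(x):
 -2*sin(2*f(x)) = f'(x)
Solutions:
 f(x) = pi - acos((-C1 - exp(8*x))/(C1 - exp(8*x)))/2
 f(x) = acos((-C1 - exp(8*x))/(C1 - exp(8*x)))/2


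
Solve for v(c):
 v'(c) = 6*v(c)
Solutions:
 v(c) = C1*exp(6*c)


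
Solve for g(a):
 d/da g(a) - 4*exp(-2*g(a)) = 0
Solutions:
 g(a) = log(-sqrt(C1 + 8*a))
 g(a) = log(C1 + 8*a)/2


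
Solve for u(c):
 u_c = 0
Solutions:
 u(c) = C1


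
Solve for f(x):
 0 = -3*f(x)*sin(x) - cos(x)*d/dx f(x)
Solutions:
 f(x) = C1*cos(x)^3


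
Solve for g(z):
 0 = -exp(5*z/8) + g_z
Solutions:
 g(z) = C1 + 8*exp(5*z/8)/5


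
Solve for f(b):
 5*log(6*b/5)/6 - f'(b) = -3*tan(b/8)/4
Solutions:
 f(b) = C1 + 5*b*log(b)/6 - 5*b*log(5)/6 - 5*b/6 + 5*b*log(6)/6 - 6*log(cos(b/8))


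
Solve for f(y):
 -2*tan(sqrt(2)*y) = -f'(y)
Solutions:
 f(y) = C1 - sqrt(2)*log(cos(sqrt(2)*y))


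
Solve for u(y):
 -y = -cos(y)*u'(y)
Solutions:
 u(y) = C1 + Integral(y/cos(y), y)


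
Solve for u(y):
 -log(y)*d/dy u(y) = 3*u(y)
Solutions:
 u(y) = C1*exp(-3*li(y))


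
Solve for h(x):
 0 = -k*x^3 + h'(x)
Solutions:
 h(x) = C1 + k*x^4/4


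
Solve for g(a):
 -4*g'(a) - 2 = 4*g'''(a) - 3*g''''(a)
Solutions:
 g(a) = C1 + C2*exp(a*(-2^(1/3)*(9*sqrt(921) + 275)^(1/3) - 8*2^(2/3)/(9*sqrt(921) + 275)^(1/3) + 8)/18)*sin(2^(1/3)*sqrt(3)*a*(-(9*sqrt(921) + 275)^(1/3) + 8*2^(1/3)/(9*sqrt(921) + 275)^(1/3))/18) + C3*exp(a*(-2^(1/3)*(9*sqrt(921) + 275)^(1/3) - 8*2^(2/3)/(9*sqrt(921) + 275)^(1/3) + 8)/18)*cos(2^(1/3)*sqrt(3)*a*(-(9*sqrt(921) + 275)^(1/3) + 8*2^(1/3)/(9*sqrt(921) + 275)^(1/3))/18) + C4*exp(a*(8*2^(2/3)/(9*sqrt(921) + 275)^(1/3) + 4 + 2^(1/3)*(9*sqrt(921) + 275)^(1/3))/9) - a/2


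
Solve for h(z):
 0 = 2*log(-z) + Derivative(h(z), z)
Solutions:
 h(z) = C1 - 2*z*log(-z) + 2*z


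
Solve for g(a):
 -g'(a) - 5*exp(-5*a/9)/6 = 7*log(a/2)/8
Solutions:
 g(a) = C1 - 7*a*log(a)/8 + 7*a*(log(2) + 1)/8 + 3*exp(-5*a/9)/2


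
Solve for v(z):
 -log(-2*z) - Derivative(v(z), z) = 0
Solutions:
 v(z) = C1 - z*log(-z) + z*(1 - log(2))


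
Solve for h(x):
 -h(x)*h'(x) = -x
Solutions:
 h(x) = -sqrt(C1 + x^2)
 h(x) = sqrt(C1 + x^2)


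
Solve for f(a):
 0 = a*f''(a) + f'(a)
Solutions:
 f(a) = C1 + C2*log(a)


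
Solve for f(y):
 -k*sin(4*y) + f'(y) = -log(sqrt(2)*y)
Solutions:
 f(y) = C1 - k*cos(4*y)/4 - y*log(y) - y*log(2)/2 + y


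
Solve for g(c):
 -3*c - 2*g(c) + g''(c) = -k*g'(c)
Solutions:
 g(c) = C1*exp(c*(-k + sqrt(k^2 + 8))/2) + C2*exp(-c*(k + sqrt(k^2 + 8))/2) - 3*c/2 - 3*k/4


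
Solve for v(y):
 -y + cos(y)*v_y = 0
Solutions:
 v(y) = C1 + Integral(y/cos(y), y)


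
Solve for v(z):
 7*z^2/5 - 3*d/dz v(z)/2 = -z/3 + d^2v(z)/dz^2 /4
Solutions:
 v(z) = C1 + C2*exp(-6*z) + 14*z^3/45 - 2*z^2/45 + 2*z/135


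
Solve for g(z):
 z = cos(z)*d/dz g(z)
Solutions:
 g(z) = C1 + Integral(z/cos(z), z)


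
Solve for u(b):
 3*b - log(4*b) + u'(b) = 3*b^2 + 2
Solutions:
 u(b) = C1 + b^3 - 3*b^2/2 + b*log(b) + b + b*log(4)


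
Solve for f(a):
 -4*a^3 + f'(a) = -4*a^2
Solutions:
 f(a) = C1 + a^4 - 4*a^3/3


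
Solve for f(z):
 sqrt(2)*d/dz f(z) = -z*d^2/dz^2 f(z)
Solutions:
 f(z) = C1 + C2*z^(1 - sqrt(2))


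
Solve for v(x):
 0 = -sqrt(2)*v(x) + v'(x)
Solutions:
 v(x) = C1*exp(sqrt(2)*x)


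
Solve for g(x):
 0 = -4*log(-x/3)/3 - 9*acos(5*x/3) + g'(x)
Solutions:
 g(x) = C1 + 4*x*log(-x)/3 + 9*x*acos(5*x/3) - 4*x*log(3)/3 - 4*x/3 - 9*sqrt(9 - 25*x^2)/5


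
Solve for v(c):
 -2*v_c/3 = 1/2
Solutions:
 v(c) = C1 - 3*c/4


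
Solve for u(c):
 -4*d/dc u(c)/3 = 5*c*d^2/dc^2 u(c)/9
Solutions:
 u(c) = C1 + C2/c^(7/5)


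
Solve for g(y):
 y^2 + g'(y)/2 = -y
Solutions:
 g(y) = C1 - 2*y^3/3 - y^2


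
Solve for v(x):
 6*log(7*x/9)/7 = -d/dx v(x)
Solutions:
 v(x) = C1 - 6*x*log(x)/7 - 6*x*log(7)/7 + 6*x/7 + 12*x*log(3)/7


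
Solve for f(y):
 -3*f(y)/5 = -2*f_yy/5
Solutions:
 f(y) = C1*exp(-sqrt(6)*y/2) + C2*exp(sqrt(6)*y/2)


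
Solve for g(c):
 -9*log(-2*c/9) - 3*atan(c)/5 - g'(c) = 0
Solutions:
 g(c) = C1 - 9*c*log(-c) - 3*c*atan(c)/5 - 9*c*log(2) + 9*c + 18*c*log(3) + 3*log(c^2 + 1)/10


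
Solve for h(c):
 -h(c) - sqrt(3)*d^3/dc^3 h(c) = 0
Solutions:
 h(c) = C3*exp(-3^(5/6)*c/3) + (C1*sin(3^(1/3)*c/2) + C2*cos(3^(1/3)*c/2))*exp(3^(5/6)*c/6)


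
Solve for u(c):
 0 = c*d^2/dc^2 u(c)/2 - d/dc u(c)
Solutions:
 u(c) = C1 + C2*c^3


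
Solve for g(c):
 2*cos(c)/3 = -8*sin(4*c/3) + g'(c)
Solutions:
 g(c) = C1 + 2*sin(c)/3 - 6*cos(4*c/3)


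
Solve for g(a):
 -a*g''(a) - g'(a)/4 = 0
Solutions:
 g(a) = C1 + C2*a^(3/4)


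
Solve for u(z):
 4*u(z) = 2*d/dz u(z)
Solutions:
 u(z) = C1*exp(2*z)


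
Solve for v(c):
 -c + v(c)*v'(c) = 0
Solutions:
 v(c) = -sqrt(C1 + c^2)
 v(c) = sqrt(C1 + c^2)


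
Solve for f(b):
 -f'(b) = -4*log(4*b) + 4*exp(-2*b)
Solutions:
 f(b) = C1 + 4*b*log(b) + 4*b*(-1 + 2*log(2)) + 2*exp(-2*b)


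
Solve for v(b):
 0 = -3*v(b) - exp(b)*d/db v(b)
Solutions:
 v(b) = C1*exp(3*exp(-b))


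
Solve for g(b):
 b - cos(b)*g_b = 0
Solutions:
 g(b) = C1 + Integral(b/cos(b), b)


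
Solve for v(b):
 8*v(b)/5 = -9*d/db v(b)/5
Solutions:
 v(b) = C1*exp(-8*b/9)


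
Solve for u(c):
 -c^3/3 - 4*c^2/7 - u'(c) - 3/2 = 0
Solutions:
 u(c) = C1 - c^4/12 - 4*c^3/21 - 3*c/2


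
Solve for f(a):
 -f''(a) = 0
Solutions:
 f(a) = C1 + C2*a


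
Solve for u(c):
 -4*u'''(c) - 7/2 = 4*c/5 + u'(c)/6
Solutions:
 u(c) = C1 + C2*sin(sqrt(6)*c/12) + C3*cos(sqrt(6)*c/12) - 12*c^2/5 - 21*c


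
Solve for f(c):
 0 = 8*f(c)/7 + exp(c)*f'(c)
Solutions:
 f(c) = C1*exp(8*exp(-c)/7)


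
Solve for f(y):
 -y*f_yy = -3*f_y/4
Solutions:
 f(y) = C1 + C2*y^(7/4)


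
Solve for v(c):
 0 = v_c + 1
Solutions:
 v(c) = C1 - c


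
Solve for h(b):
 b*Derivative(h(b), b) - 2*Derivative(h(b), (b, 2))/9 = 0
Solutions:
 h(b) = C1 + C2*erfi(3*b/2)


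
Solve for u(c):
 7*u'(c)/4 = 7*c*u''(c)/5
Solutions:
 u(c) = C1 + C2*c^(9/4)


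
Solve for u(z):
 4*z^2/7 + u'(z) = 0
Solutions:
 u(z) = C1 - 4*z^3/21


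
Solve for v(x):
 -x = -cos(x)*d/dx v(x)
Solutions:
 v(x) = C1 + Integral(x/cos(x), x)


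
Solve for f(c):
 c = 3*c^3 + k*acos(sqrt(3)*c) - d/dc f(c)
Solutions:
 f(c) = C1 + 3*c^4/4 - c^2/2 + k*(c*acos(sqrt(3)*c) - sqrt(3)*sqrt(1 - 3*c^2)/3)


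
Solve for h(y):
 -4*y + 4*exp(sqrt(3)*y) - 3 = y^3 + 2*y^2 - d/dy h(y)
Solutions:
 h(y) = C1 + y^4/4 + 2*y^3/3 + 2*y^2 + 3*y - 4*sqrt(3)*exp(sqrt(3)*y)/3


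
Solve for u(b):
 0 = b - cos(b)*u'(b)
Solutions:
 u(b) = C1 + Integral(b/cos(b), b)


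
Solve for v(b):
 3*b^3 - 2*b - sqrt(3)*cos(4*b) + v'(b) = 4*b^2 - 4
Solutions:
 v(b) = C1 - 3*b^4/4 + 4*b^3/3 + b^2 - 4*b + sqrt(3)*sin(4*b)/4


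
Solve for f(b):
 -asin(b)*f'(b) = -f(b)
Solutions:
 f(b) = C1*exp(Integral(1/asin(b), b))


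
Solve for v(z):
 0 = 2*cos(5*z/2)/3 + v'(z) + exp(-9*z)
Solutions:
 v(z) = C1 - 4*sin(5*z/2)/15 + exp(-9*z)/9


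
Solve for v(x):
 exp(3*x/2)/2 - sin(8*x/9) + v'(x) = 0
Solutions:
 v(x) = C1 - exp(3*x/2)/3 - 9*cos(8*x/9)/8


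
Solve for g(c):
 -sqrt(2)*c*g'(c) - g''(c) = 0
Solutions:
 g(c) = C1 + C2*erf(2^(3/4)*c/2)


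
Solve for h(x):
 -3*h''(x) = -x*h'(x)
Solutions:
 h(x) = C1 + C2*erfi(sqrt(6)*x/6)


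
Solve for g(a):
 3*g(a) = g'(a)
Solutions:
 g(a) = C1*exp(3*a)


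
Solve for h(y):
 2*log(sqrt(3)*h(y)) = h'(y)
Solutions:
 -Integral(1/(2*log(_y) + log(3)), (_y, h(y))) = C1 - y


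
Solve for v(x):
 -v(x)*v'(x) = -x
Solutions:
 v(x) = -sqrt(C1 + x^2)
 v(x) = sqrt(C1 + x^2)


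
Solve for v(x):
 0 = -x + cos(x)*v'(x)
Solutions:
 v(x) = C1 + Integral(x/cos(x), x)


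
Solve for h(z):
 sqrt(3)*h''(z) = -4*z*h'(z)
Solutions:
 h(z) = C1 + C2*erf(sqrt(2)*3^(3/4)*z/3)


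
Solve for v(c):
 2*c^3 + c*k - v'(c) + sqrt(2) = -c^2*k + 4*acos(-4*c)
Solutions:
 v(c) = C1 + c^4/2 + c^3*k/3 + c^2*k/2 - 4*c*acos(-4*c) + sqrt(2)*c - sqrt(1 - 16*c^2)


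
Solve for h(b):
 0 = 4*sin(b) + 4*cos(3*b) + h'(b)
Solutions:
 h(b) = C1 - 4*sin(3*b)/3 + 4*cos(b)


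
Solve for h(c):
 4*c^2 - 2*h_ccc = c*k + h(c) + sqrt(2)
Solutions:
 h(c) = C3*exp(-2^(2/3)*c/2) + 4*c^2 - c*k + (C1*sin(2^(2/3)*sqrt(3)*c/4) + C2*cos(2^(2/3)*sqrt(3)*c/4))*exp(2^(2/3)*c/4) - sqrt(2)


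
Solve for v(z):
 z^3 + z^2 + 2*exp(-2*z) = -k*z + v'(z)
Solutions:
 v(z) = C1 + k*z^2/2 + z^4/4 + z^3/3 - exp(-2*z)


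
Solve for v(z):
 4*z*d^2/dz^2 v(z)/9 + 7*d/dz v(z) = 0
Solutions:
 v(z) = C1 + C2/z^(59/4)


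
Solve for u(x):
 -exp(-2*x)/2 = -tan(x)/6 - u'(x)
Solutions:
 u(x) = C1 - log(tan(x)^2 + 1)/12 - exp(-2*x)/4


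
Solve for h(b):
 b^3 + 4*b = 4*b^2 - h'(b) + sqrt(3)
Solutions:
 h(b) = C1 - b^4/4 + 4*b^3/3 - 2*b^2 + sqrt(3)*b


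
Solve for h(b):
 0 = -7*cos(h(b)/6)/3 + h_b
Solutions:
 -7*b/3 - 3*log(sin(h(b)/6) - 1) + 3*log(sin(h(b)/6) + 1) = C1


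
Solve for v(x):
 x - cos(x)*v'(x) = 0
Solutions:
 v(x) = C1 + Integral(x/cos(x), x)


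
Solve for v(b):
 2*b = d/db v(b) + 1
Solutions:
 v(b) = C1 + b^2 - b


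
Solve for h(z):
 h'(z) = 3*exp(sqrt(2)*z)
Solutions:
 h(z) = C1 + 3*sqrt(2)*exp(sqrt(2)*z)/2


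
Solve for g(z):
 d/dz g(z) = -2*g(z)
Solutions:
 g(z) = C1*exp(-2*z)


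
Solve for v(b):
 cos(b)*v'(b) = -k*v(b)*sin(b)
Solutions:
 v(b) = C1*exp(k*log(cos(b)))


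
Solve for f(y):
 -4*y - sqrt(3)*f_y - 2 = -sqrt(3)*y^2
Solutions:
 f(y) = C1 + y^3/3 - 2*sqrt(3)*y^2/3 - 2*sqrt(3)*y/3


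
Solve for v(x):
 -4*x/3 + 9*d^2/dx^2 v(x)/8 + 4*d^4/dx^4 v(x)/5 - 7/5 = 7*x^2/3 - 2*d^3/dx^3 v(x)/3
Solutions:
 v(x) = C1 + C2*x + 14*x^4/81 - 464*x^3/2187 - 46796*x^2/98415 + (C3*sin(sqrt(710)*x/24) + C4*cos(sqrt(710)*x/24))*exp(-5*x/12)


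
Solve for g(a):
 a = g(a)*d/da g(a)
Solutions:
 g(a) = -sqrt(C1 + a^2)
 g(a) = sqrt(C1 + a^2)


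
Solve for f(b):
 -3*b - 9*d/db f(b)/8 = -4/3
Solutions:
 f(b) = C1 - 4*b^2/3 + 32*b/27


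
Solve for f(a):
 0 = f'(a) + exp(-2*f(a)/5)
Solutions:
 f(a) = 5*log(-sqrt(C1 - a)) - 5*log(5) + 5*log(10)/2
 f(a) = 5*log(C1 - a)/2 - 5*log(5) + 5*log(10)/2


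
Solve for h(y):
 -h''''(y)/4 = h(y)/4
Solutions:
 h(y) = (C1*sin(sqrt(2)*y/2) + C2*cos(sqrt(2)*y/2))*exp(-sqrt(2)*y/2) + (C3*sin(sqrt(2)*y/2) + C4*cos(sqrt(2)*y/2))*exp(sqrt(2)*y/2)


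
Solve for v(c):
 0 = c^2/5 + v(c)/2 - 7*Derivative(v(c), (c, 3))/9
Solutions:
 v(c) = C3*exp(42^(2/3)*c/14) - 2*c^2/5 + (C1*sin(3*14^(2/3)*3^(1/6)*c/28) + C2*cos(3*14^(2/3)*3^(1/6)*c/28))*exp(-42^(2/3)*c/28)


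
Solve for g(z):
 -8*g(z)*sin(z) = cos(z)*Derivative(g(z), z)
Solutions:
 g(z) = C1*cos(z)^8


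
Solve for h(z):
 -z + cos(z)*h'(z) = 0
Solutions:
 h(z) = C1 + Integral(z/cos(z), z)


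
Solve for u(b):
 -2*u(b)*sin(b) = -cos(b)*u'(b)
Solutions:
 u(b) = C1/cos(b)^2


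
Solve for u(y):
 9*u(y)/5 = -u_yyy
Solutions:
 u(y) = C3*exp(-15^(2/3)*y/5) + (C1*sin(3*3^(1/6)*5^(2/3)*y/10) + C2*cos(3*3^(1/6)*5^(2/3)*y/10))*exp(15^(2/3)*y/10)


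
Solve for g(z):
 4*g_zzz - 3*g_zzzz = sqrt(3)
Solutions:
 g(z) = C1 + C2*z + C3*z^2 + C4*exp(4*z/3) + sqrt(3)*z^3/24


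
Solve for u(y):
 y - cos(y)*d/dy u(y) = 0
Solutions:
 u(y) = C1 + Integral(y/cos(y), y)


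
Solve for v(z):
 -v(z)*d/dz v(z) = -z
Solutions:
 v(z) = -sqrt(C1 + z^2)
 v(z) = sqrt(C1 + z^2)


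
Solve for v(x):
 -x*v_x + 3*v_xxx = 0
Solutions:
 v(x) = C1 + Integral(C2*airyai(3^(2/3)*x/3) + C3*airybi(3^(2/3)*x/3), x)


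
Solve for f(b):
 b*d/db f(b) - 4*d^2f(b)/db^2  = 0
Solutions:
 f(b) = C1 + C2*erfi(sqrt(2)*b/4)


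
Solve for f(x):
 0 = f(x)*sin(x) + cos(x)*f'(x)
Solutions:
 f(x) = C1*cos(x)


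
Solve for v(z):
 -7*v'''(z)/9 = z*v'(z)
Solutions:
 v(z) = C1 + Integral(C2*airyai(-21^(2/3)*z/7) + C3*airybi(-21^(2/3)*z/7), z)


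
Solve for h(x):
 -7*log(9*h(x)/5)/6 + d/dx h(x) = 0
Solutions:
 -6*Integral(1/(log(_y) - log(5) + 2*log(3)), (_y, h(x)))/7 = C1 - x


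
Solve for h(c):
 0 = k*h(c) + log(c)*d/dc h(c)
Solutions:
 h(c) = C1*exp(-k*li(c))


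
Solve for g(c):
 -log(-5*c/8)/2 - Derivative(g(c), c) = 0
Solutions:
 g(c) = C1 - c*log(-c)/2 + c*(-log(5) + 1 + 3*log(2))/2


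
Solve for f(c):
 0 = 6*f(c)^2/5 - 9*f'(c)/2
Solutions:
 f(c) = -15/(C1 + 4*c)


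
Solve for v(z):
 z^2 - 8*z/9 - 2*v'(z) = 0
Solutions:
 v(z) = C1 + z^3/6 - 2*z^2/9


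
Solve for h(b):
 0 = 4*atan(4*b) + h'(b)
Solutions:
 h(b) = C1 - 4*b*atan(4*b) + log(16*b^2 + 1)/2


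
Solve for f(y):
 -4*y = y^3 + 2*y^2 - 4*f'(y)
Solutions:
 f(y) = C1 + y^4/16 + y^3/6 + y^2/2


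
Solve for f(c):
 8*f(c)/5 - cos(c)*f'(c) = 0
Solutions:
 f(c) = C1*(sin(c) + 1)^(4/5)/(sin(c) - 1)^(4/5)


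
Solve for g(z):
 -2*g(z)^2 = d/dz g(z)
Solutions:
 g(z) = 1/(C1 + 2*z)


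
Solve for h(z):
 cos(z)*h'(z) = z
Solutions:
 h(z) = C1 + Integral(z/cos(z), z)


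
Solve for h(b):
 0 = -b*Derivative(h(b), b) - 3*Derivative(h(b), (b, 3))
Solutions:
 h(b) = C1 + Integral(C2*airyai(-3^(2/3)*b/3) + C3*airybi(-3^(2/3)*b/3), b)


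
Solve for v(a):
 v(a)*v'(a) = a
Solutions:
 v(a) = -sqrt(C1 + a^2)
 v(a) = sqrt(C1 + a^2)


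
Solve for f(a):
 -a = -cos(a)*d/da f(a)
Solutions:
 f(a) = C1 + Integral(a/cos(a), a)


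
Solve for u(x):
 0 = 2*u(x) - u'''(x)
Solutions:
 u(x) = C3*exp(2^(1/3)*x) + (C1*sin(2^(1/3)*sqrt(3)*x/2) + C2*cos(2^(1/3)*sqrt(3)*x/2))*exp(-2^(1/3)*x/2)


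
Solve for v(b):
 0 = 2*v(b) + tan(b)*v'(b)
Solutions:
 v(b) = C1/sin(b)^2


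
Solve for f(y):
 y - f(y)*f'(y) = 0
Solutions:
 f(y) = -sqrt(C1 + y^2)
 f(y) = sqrt(C1 + y^2)


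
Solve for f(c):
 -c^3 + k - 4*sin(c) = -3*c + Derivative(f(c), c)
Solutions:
 f(c) = C1 - c^4/4 + 3*c^2/2 + c*k + 4*cos(c)


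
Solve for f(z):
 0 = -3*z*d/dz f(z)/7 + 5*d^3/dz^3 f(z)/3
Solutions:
 f(z) = C1 + Integral(C2*airyai(105^(2/3)*z/35) + C3*airybi(105^(2/3)*z/35), z)


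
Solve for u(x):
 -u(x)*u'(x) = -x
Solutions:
 u(x) = -sqrt(C1 + x^2)
 u(x) = sqrt(C1 + x^2)


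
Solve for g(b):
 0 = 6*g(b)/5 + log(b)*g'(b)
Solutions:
 g(b) = C1*exp(-6*li(b)/5)


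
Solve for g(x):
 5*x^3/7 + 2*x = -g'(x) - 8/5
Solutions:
 g(x) = C1 - 5*x^4/28 - x^2 - 8*x/5


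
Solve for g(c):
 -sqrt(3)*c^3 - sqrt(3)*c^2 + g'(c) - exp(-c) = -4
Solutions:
 g(c) = C1 + sqrt(3)*c^4/4 + sqrt(3)*c^3/3 - 4*c - exp(-c)


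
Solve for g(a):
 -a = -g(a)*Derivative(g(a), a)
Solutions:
 g(a) = -sqrt(C1 + a^2)
 g(a) = sqrt(C1 + a^2)


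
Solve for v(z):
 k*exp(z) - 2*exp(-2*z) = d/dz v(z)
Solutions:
 v(z) = C1 + k*exp(z) + exp(-2*z)


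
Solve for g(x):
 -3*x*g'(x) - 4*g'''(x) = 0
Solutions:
 g(x) = C1 + Integral(C2*airyai(-6^(1/3)*x/2) + C3*airybi(-6^(1/3)*x/2), x)


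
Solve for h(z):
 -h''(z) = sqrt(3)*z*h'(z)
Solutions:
 h(z) = C1 + C2*erf(sqrt(2)*3^(1/4)*z/2)


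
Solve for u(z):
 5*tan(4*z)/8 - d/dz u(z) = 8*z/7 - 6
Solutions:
 u(z) = C1 - 4*z^2/7 + 6*z - 5*log(cos(4*z))/32


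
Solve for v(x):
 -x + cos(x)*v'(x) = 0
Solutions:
 v(x) = C1 + Integral(x/cos(x), x)


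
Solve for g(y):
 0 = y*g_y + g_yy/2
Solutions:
 g(y) = C1 + C2*erf(y)


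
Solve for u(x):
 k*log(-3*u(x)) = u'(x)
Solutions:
 Integral(1/(log(-_y) + log(3)), (_y, u(x))) = C1 + k*x


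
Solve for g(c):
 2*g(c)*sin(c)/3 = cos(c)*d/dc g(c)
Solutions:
 g(c) = C1/cos(c)^(2/3)


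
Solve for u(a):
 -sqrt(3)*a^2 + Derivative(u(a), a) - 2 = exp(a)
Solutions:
 u(a) = C1 + sqrt(3)*a^3/3 + 2*a + exp(a)


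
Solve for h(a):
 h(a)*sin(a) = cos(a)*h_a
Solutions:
 h(a) = C1/cos(a)


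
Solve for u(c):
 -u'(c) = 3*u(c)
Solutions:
 u(c) = C1*exp(-3*c)


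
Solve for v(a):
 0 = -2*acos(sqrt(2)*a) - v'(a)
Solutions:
 v(a) = C1 - 2*a*acos(sqrt(2)*a) + sqrt(2)*sqrt(1 - 2*a^2)


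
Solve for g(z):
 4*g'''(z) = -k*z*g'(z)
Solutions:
 g(z) = C1 + Integral(C2*airyai(2^(1/3)*z*(-k)^(1/3)/2) + C3*airybi(2^(1/3)*z*(-k)^(1/3)/2), z)


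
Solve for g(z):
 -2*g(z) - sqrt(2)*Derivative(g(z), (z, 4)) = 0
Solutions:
 g(z) = (C1*sin(2^(5/8)*z/2) + C2*cos(2^(5/8)*z/2))*exp(-2^(5/8)*z/2) + (C3*sin(2^(5/8)*z/2) + C4*cos(2^(5/8)*z/2))*exp(2^(5/8)*z/2)


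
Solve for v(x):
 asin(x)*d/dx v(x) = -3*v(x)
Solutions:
 v(x) = C1*exp(-3*Integral(1/asin(x), x))


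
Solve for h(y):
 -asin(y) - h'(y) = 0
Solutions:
 h(y) = C1 - y*asin(y) - sqrt(1 - y^2)


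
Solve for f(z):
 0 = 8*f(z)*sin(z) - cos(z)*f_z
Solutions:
 f(z) = C1/cos(z)^8


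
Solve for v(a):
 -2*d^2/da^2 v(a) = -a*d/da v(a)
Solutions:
 v(a) = C1 + C2*erfi(a/2)


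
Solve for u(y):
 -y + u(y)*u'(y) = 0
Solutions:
 u(y) = -sqrt(C1 + y^2)
 u(y) = sqrt(C1 + y^2)


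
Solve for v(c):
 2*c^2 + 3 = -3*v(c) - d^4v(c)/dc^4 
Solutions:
 v(c) = -2*c^2/3 + (C1*sin(sqrt(2)*3^(1/4)*c/2) + C2*cos(sqrt(2)*3^(1/4)*c/2))*exp(-sqrt(2)*3^(1/4)*c/2) + (C3*sin(sqrt(2)*3^(1/4)*c/2) + C4*cos(sqrt(2)*3^(1/4)*c/2))*exp(sqrt(2)*3^(1/4)*c/2) - 1


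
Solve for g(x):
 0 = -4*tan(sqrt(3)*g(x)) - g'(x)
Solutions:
 g(x) = sqrt(3)*(pi - asin(C1*exp(-4*sqrt(3)*x)))/3
 g(x) = sqrt(3)*asin(C1*exp(-4*sqrt(3)*x))/3


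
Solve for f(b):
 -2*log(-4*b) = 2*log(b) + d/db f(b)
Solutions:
 f(b) = C1 - 4*b*log(b) + 2*b*(-2*log(2) + 2 - I*pi)


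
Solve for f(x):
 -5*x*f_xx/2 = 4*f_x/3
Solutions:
 f(x) = C1 + C2*x^(7/15)


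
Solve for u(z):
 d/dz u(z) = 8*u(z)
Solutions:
 u(z) = C1*exp(8*z)


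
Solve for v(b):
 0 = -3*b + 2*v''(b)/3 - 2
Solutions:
 v(b) = C1 + C2*b + 3*b^3/4 + 3*b^2/2


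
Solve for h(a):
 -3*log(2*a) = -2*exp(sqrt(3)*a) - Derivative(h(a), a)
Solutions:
 h(a) = C1 + 3*a*log(a) + 3*a*(-1 + log(2)) - 2*sqrt(3)*exp(sqrt(3)*a)/3


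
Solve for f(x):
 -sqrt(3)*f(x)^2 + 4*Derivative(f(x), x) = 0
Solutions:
 f(x) = -4/(C1 + sqrt(3)*x)


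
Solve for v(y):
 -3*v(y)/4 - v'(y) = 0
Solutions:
 v(y) = C1*exp(-3*y/4)


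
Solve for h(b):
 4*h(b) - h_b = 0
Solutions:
 h(b) = C1*exp(4*b)


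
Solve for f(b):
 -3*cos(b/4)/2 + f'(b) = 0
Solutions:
 f(b) = C1 + 6*sin(b/4)


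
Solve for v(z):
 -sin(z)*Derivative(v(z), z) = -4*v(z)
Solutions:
 v(z) = C1*(cos(z)^2 - 2*cos(z) + 1)/(cos(z)^2 + 2*cos(z) + 1)


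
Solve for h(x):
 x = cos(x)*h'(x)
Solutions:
 h(x) = C1 + Integral(x/cos(x), x)


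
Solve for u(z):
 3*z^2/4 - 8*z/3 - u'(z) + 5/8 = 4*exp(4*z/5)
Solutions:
 u(z) = C1 + z^3/4 - 4*z^2/3 + 5*z/8 - 5*exp(4*z/5)


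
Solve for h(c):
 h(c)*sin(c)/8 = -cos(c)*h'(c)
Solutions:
 h(c) = C1*cos(c)^(1/8)


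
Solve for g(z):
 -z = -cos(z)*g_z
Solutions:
 g(z) = C1 + Integral(z/cos(z), z)


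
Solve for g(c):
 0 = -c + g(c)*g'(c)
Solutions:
 g(c) = -sqrt(C1 + c^2)
 g(c) = sqrt(C1 + c^2)


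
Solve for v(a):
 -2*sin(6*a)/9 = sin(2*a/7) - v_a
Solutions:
 v(a) = C1 - 7*cos(2*a/7)/2 - cos(6*a)/27


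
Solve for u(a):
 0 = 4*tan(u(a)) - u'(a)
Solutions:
 u(a) = pi - asin(C1*exp(4*a))
 u(a) = asin(C1*exp(4*a))


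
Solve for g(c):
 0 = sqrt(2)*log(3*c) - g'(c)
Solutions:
 g(c) = C1 + sqrt(2)*c*log(c) - sqrt(2)*c + sqrt(2)*c*log(3)


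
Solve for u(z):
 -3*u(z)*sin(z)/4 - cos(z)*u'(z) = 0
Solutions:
 u(z) = C1*cos(z)^(3/4)


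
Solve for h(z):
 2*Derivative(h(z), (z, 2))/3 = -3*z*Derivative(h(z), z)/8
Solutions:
 h(z) = C1 + C2*erf(3*sqrt(2)*z/8)


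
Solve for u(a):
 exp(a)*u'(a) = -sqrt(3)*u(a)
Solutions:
 u(a) = C1*exp(sqrt(3)*exp(-a))


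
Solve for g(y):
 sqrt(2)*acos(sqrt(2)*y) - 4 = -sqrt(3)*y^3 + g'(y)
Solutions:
 g(y) = C1 + sqrt(3)*y^4/4 - 4*y + sqrt(2)*(y*acos(sqrt(2)*y) - sqrt(2)*sqrt(1 - 2*y^2)/2)


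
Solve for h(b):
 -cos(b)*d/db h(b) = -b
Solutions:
 h(b) = C1 + Integral(b/cos(b), b)


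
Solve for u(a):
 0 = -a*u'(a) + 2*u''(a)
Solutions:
 u(a) = C1 + C2*erfi(a/2)


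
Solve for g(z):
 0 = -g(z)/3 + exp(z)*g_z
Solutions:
 g(z) = C1*exp(-exp(-z)/3)


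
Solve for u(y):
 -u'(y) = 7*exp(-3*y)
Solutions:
 u(y) = C1 + 7*exp(-3*y)/3


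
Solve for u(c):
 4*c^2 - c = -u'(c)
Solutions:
 u(c) = C1 - 4*c^3/3 + c^2/2


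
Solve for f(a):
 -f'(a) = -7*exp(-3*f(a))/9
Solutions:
 f(a) = log(C1 + 7*a/3)/3
 f(a) = log((-1 - sqrt(3)*I)*(C1 + 7*a/3)^(1/3)/2)
 f(a) = log((-1 + sqrt(3)*I)*(C1 + 7*a/3)^(1/3)/2)


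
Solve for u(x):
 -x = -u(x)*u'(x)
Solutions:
 u(x) = -sqrt(C1 + x^2)
 u(x) = sqrt(C1 + x^2)


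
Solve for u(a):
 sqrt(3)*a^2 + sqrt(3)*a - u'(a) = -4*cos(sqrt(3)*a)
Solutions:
 u(a) = C1 + sqrt(3)*a^3/3 + sqrt(3)*a^2/2 + 4*sqrt(3)*sin(sqrt(3)*a)/3


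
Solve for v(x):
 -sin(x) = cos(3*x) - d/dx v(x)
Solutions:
 v(x) = C1 + sin(3*x)/3 - cos(x)


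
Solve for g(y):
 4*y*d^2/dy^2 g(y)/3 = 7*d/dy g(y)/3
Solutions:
 g(y) = C1 + C2*y^(11/4)
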